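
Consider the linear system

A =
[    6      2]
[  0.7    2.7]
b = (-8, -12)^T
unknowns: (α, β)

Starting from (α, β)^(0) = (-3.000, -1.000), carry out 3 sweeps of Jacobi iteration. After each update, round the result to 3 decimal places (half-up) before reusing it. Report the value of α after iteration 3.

0.062

Iteration 1:
  α = (-8 - (2)·-1.000) / (6) = -1.000
  β = (-12 - (0.7)·-3.000) / (2.7) = -3.667
Iteration 2:
  α = (-8 - (2)·-3.667) / (6) = -0.111
  β = (-12 - (0.7)·-1.000) / (2.7) = -4.185
Iteration 3:
  α = (-8 - (2)·-4.185) / (6) = 0.062
  β = (-12 - (0.7)·-0.111) / (2.7) = -4.416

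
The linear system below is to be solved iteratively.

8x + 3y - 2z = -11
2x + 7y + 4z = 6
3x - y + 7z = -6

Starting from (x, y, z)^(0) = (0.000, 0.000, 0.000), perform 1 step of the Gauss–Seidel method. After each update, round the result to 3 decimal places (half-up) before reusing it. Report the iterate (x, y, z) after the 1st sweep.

(-1.375, 1.250, -0.089)

Iteration 1:
  x = (-11 - (3)·0.000 - (-2)·0.000) / (8) = -1.375
  y = (6 - (2)·-1.375 - (4)·0.000) / (7) = 1.250
  z = (-6 - (3)·-1.375 - (-1)·1.250) / (7) = -0.089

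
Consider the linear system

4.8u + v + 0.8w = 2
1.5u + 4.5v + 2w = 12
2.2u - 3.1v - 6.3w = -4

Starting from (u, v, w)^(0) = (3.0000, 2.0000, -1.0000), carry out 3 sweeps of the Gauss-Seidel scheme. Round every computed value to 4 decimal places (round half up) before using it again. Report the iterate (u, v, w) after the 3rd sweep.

Iteration 1:
  u = (2 - (1)·2.0000 - (0.8)·-1.0000) / (4.8) = 0.1667
  v = (12 - (1.5)·0.1667 - (2)·-1.0000) / (4.5) = 3.0555
  w = (-4 - (2.2)·0.1667 - (-3.1)·3.0555) / (-6.3) = -0.8104
Iteration 2:
  u = (2 - (1)·3.0555 - (0.8)·-0.8104) / (4.8) = -0.0848
  v = (12 - (1.5)·-0.0848 - (2)·-0.8104) / (4.5) = 3.0551
  w = (-4 - (2.2)·-0.0848 - (-3.1)·3.0551) / (-6.3) = -0.8980
Iteration 3:
  u = (2 - (1)·3.0551 - (0.8)·-0.8980) / (4.8) = -0.0701
  v = (12 - (1.5)·-0.0701 - (2)·-0.8980) / (4.5) = 3.0891
  w = (-4 - (2.2)·-0.0701 - (-3.1)·3.0891) / (-6.3) = -0.9096

(-0.0701, 3.0891, -0.9096)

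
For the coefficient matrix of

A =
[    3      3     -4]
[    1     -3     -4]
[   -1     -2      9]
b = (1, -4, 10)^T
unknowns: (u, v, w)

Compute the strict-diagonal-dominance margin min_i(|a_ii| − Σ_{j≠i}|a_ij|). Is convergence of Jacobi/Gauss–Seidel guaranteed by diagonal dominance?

-4

row 1: |3| − (3+4) = -4
row 2: |-3| − (1+4) = -2
row 3: |9| − (1+2) = 6
minimum over rows = -4 → not strictly diagonally dominant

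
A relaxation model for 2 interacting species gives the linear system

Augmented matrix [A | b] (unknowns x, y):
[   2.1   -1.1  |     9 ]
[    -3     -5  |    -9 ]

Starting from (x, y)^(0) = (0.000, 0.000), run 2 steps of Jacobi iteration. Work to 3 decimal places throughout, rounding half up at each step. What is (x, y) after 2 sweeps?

(5.229, -0.772)

Iteration 1:
  x = (9 - (-1.1)·0.000) / (2.1) = 4.286
  y = (-9 - (-3)·0.000) / (-5) = 1.800
Iteration 2:
  x = (9 - (-1.1)·1.800) / (2.1) = 5.229
  y = (-9 - (-3)·4.286) / (-5) = -0.772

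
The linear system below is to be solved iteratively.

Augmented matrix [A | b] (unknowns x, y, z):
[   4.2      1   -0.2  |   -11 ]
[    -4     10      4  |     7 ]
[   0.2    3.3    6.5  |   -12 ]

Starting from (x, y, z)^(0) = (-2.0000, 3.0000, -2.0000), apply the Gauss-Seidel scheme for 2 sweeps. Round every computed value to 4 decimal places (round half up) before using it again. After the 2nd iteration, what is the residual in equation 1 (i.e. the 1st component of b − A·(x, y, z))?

Iteration 1:
  x = (-11 - (1)·3.0000 - (-0.2)·-2.0000) / (4.2) = -3.4286
  y = (7 - (-4)·-3.4286 - (4)·-2.0000) / (10) = 0.1286
  z = (-12 - (0.2)·-3.4286 - (3.3)·0.1286) / (6.5) = -1.8059
Iteration 2:
  x = (-11 - (1)·0.1286 - (-0.2)·-1.8059) / (4.2) = -2.7357
  y = (7 - (-4)·-2.7357 - (4)·-1.8059) / (10) = 0.3281
  z = (-12 - (0.2)·-2.7357 - (3.3)·0.3281) / (6.5) = -1.9286
Residual b − A·x = (-0.2239, 0.4906, 0.0003)

-0.2239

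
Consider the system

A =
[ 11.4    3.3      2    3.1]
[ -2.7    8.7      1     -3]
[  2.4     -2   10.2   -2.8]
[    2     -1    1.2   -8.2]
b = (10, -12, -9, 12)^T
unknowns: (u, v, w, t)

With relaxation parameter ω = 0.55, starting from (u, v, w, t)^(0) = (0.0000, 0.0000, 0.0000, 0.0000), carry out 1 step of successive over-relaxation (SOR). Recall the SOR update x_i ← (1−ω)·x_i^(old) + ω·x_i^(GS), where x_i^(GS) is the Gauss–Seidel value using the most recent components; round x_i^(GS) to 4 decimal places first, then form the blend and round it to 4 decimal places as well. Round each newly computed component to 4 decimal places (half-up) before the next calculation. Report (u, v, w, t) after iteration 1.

Iteration 1:
  u: GS value = (10 - (3.3)·0.0000 - (2)·0.0000 - (3.1)·0.0000) / (11.4) = 0.8772;  u ← (1−ω)·0.0000 + ω·0.8772 = 0.4825
  v: GS value = (-12 - (-2.7)·0.4825 - (1)·0.0000 - (-3)·0.0000) / (8.7) = -1.2296;  v ← (1−ω)·0.0000 + ω·-1.2296 = -0.6763
  w: GS value = (-9 - (2.4)·0.4825 - (-2)·-0.6763 - (-2.8)·0.0000) / (10.2) = -1.1285;  w ← (1−ω)·0.0000 + ω·-1.1285 = -0.6207
  t: GS value = (12 - (2)·0.4825 - (-1)·-0.6763 - (1.2)·-0.6207) / (-8.2) = -1.3541;  t ← (1−ω)·0.0000 + ω·-1.3541 = -0.7448

(0.4825, -0.6763, -0.6207, -0.7448)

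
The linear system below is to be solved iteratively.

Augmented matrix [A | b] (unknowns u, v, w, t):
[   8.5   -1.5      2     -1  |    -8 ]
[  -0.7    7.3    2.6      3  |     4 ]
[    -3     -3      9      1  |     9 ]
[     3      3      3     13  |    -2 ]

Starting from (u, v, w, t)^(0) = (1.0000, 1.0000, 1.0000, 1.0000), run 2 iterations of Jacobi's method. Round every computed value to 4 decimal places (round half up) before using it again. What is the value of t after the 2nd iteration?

Iteration 1:
  u = (-8 - (-1.5)·1.0000 - (2)·1.0000 - (-1)·1.0000) / (8.5) = -0.8824
  v = (4 - (-0.7)·1.0000 - (2.6)·1.0000 - (3)·1.0000) / (7.3) = -0.1233
  w = (9 - (-3)·1.0000 - (-3)·1.0000 - (1)·1.0000) / (9) = 1.5556
  t = (-2 - (3)·1.0000 - (3)·1.0000 - (3)·1.0000) / (13) = -0.8462
Iteration 2:
  u = (-8 - (-1.5)·-0.1233 - (2)·1.5556 - (-1)·-0.8462) / (8.5) = -1.4285
  v = (4 - (-0.7)·-0.8824 - (2.6)·1.5556 - (3)·-0.8462) / (7.3) = 0.2570
  w = (9 - (-3)·-0.8824 - (-3)·-0.1233 - (1)·-0.8462) / (9) = 0.7588
  t = (-2 - (3)·-0.8824 - (3)·-0.1233 - (3)·1.5556) / (13) = -0.2807

-0.2807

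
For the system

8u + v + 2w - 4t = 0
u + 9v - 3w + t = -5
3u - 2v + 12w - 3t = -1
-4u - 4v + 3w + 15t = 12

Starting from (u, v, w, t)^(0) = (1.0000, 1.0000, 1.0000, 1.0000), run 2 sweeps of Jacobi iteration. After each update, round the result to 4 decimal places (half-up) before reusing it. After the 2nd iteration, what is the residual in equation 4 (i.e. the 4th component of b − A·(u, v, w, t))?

Iteration 1:
  u = (0 - (1)·1.0000 - (2)·1.0000 - (-4)·1.0000) / (8) = 0.1250
  v = (-5 - (1)·1.0000 - (-3)·1.0000 - (1)·1.0000) / (9) = -0.4444
  w = (-1 - (3)·1.0000 - (-2)·1.0000 - (-3)·1.0000) / (12) = 0.0833
  t = (12 - (-4)·1.0000 - (-4)·1.0000 - (3)·1.0000) / (15) = 1.1333
Iteration 2:
  u = (0 - (1)·-0.4444 - (2)·0.0833 - (-4)·1.1333) / (8) = 0.6014
  v = (-5 - (1)·0.1250 - (-3)·0.0833 - (1)·1.1333) / (9) = -0.6676
  w = (-1 - (3)·0.1250 - (-2)·-0.4444 - (-3)·1.1333) / (12) = 0.0947
  t = (12 - (-4)·0.1250 - (-4)·-0.4444 - (3)·0.0833) / (15) = 0.6982
Residual b − A·x = (-1.5402, -0.0071, -3.1812, 0.9781)

0.9781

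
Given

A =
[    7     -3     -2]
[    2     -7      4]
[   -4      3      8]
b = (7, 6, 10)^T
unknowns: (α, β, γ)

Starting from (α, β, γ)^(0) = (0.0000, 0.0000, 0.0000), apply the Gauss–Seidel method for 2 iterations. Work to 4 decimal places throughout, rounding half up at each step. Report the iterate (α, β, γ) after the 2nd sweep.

Iteration 1:
  α = (7 - (-3)·0.0000 - (-2)·0.0000) / (7) = 1.0000
  β = (6 - (2)·1.0000 - (4)·0.0000) / (-7) = -0.5714
  γ = (10 - (-4)·1.0000 - (3)·-0.5714) / (8) = 1.9643
Iteration 2:
  α = (7 - (-3)·-0.5714 - (-2)·1.9643) / (7) = 1.3163
  β = (6 - (2)·1.3163 - (4)·1.9643) / (-7) = 0.6414
  γ = (10 - (-4)·1.3163 - (3)·0.6414) / (8) = 1.6676

(1.3163, 0.6414, 1.6676)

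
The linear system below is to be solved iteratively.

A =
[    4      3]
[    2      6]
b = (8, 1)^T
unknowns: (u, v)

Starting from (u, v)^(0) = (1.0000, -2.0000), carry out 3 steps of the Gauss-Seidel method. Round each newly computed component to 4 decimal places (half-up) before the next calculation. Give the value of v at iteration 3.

-0.6875

Iteration 1:
  u = (8 - (3)·-2.0000) / (4) = 3.5000
  v = (1 - (2)·3.5000) / (6) = -1.0000
Iteration 2:
  u = (8 - (3)·-1.0000) / (4) = 2.7500
  v = (1 - (2)·2.7500) / (6) = -0.7500
Iteration 3:
  u = (8 - (3)·-0.7500) / (4) = 2.5625
  v = (1 - (2)·2.5625) / (6) = -0.6875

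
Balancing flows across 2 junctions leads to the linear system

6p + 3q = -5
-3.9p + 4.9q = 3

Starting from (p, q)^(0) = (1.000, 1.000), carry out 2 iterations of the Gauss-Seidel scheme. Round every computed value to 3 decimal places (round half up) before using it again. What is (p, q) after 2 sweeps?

(-0.609, 0.128)

Iteration 1:
  p = (-5 - (3)·1.000) / (6) = -1.333
  q = (3 - (-3.9)·-1.333) / (4.9) = -0.449
Iteration 2:
  p = (-5 - (3)·-0.449) / (6) = -0.609
  q = (3 - (-3.9)·-0.609) / (4.9) = 0.128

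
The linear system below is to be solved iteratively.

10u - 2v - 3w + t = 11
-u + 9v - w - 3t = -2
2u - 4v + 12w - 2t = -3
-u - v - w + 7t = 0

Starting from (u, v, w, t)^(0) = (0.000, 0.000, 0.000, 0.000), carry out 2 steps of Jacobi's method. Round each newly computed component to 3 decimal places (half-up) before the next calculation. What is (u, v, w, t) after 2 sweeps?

Iteration 1:
  u = (11 - (-2)·0.000 - (-3)·0.000 - (1)·0.000) / (10) = 1.100
  v = (-2 - (-1)·0.000 - (-1)·0.000 - (-3)·0.000) / (9) = -0.222
  w = (-3 - (2)·0.000 - (-4)·0.000 - (-2)·0.000) / (12) = -0.250
  t = (0 - (-1)·0.000 - (-1)·0.000 - (-1)·0.000) / (7) = 0.000
Iteration 2:
  u = (11 - (-2)·-0.222 - (-3)·-0.250 - (1)·0.000) / (10) = 0.981
  v = (-2 - (-1)·1.100 - (-1)·-0.250 - (-3)·0.000) / (9) = -0.128
  w = (-3 - (2)·1.100 - (-4)·-0.222 - (-2)·0.000) / (12) = -0.507
  t = (0 - (-1)·1.100 - (-1)·-0.222 - (-1)·-0.250) / (7) = 0.090

(0.981, -0.128, -0.507, 0.090)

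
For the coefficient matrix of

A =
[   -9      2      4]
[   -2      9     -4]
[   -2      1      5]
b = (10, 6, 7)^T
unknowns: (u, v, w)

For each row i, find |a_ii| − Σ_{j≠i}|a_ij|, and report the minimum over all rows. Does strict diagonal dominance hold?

row 1: |-9| − (2+4) = 3
row 2: |9| − (2+4) = 3
row 3: |5| − (2+1) = 2
minimum over rows = 2 → strictly diagonally dominant (convergence guaranteed)

2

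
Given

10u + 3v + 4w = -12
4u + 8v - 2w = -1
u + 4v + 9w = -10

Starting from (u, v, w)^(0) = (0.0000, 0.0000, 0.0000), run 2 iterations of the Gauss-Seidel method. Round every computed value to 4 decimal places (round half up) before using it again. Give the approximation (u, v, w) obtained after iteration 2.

Iteration 1:
  u = (-12 - (3)·0.0000 - (4)·0.0000) / (10) = -1.2000
  v = (-1 - (4)·-1.2000 - (-2)·0.0000) / (8) = 0.4750
  w = (-10 - (1)·-1.2000 - (4)·0.4750) / (9) = -1.1889
Iteration 2:
  u = (-12 - (3)·0.4750 - (4)·-1.1889) / (10) = -0.8669
  v = (-1 - (4)·-0.8669 - (-2)·-1.1889) / (8) = 0.0112
  w = (-10 - (1)·-0.8669 - (4)·0.0112) / (9) = -1.0198

(-0.8669, 0.0112, -1.0198)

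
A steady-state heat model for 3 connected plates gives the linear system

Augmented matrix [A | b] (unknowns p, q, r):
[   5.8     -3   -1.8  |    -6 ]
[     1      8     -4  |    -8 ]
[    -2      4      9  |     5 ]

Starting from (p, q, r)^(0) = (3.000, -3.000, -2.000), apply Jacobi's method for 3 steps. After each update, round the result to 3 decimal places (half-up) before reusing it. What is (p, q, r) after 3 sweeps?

Iteration 1:
  p = (-6 - (-3)·-3.000 - (-1.8)·-2.000) / (5.8) = -3.207
  q = (-8 - (1)·3.000 - (-4)·-2.000) / (8) = -2.375
  r = (5 - (-2)·3.000 - (4)·-3.000) / (9) = 2.556
Iteration 2:
  p = (-6 - (-3)·-2.375 - (-1.8)·2.556) / (5.8) = -1.470
  q = (-8 - (1)·-3.207 - (-4)·2.556) / (8) = 0.679
  r = (5 - (-2)·-3.207 - (4)·-2.375) / (9) = 0.898
Iteration 3:
  p = (-6 - (-3)·0.679 - (-1.8)·0.898) / (5.8) = -0.405
  q = (-8 - (1)·-1.470 - (-4)·0.898) / (8) = -0.367
  r = (5 - (-2)·-1.470 - (4)·0.679) / (9) = -0.073

(-0.405, -0.367, -0.073)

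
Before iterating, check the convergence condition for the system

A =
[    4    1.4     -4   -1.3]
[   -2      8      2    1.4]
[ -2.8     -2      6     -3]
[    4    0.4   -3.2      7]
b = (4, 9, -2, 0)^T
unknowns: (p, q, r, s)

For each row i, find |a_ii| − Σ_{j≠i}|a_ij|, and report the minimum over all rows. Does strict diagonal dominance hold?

row 1: |4| − (1.4+4+1.3) = -2.7
row 2: |8| − (2+2+1.4) = 2.6
row 3: |6| − (2.8+2+3) = -1.8
row 4: |7| − (4+0.4+3.2) = -0.6
minimum over rows = -2.7 → not strictly diagonally dominant

-2.7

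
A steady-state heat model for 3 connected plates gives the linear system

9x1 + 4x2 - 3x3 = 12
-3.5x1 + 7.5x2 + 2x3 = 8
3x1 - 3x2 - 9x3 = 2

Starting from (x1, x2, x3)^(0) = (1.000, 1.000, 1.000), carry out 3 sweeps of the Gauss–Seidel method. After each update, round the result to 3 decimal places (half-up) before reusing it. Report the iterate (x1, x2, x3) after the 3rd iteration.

(0.533, 1.446, -0.527)

Iteration 1:
  x1 = (12 - (4)·1.000 - (-3)·1.000) / (9) = 1.222
  x2 = (8 - (-3.5)·1.222 - (2)·1.000) / (7.5) = 1.370
  x3 = (2 - (3)·1.222 - (-3)·1.370) / (-9) = -0.272
Iteration 2:
  x1 = (12 - (4)·1.370 - (-3)·-0.272) / (9) = 0.634
  x2 = (8 - (-3.5)·0.634 - (2)·-0.272) / (7.5) = 1.435
  x3 = (2 - (3)·0.634 - (-3)·1.435) / (-9) = -0.489
Iteration 3:
  x1 = (12 - (4)·1.435 - (-3)·-0.489) / (9) = 0.533
  x2 = (8 - (-3.5)·0.533 - (2)·-0.489) / (7.5) = 1.446
  x3 = (2 - (3)·0.533 - (-3)·1.446) / (-9) = -0.527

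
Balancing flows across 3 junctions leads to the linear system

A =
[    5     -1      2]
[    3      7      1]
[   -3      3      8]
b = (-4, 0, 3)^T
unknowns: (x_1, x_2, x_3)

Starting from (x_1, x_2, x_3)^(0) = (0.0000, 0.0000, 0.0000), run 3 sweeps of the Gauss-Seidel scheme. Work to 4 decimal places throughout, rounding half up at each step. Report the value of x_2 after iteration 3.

Iteration 1:
  x_1 = (-4 - (-1)·0.0000 - (2)·0.0000) / (5) = -0.8000
  x_2 = (0 - (3)·-0.8000 - (1)·0.0000) / (7) = 0.3429
  x_3 = (3 - (-3)·-0.8000 - (3)·0.3429) / (8) = -0.0536
Iteration 2:
  x_1 = (-4 - (-1)·0.3429 - (2)·-0.0536) / (5) = -0.7100
  x_2 = (0 - (3)·-0.7100 - (1)·-0.0536) / (7) = 0.3119
  x_3 = (3 - (-3)·-0.7100 - (3)·0.3119) / (8) = -0.0082
Iteration 3:
  x_1 = (-4 - (-1)·0.3119 - (2)·-0.0082) / (5) = -0.7343
  x_2 = (0 - (3)·-0.7343 - (1)·-0.0082) / (7) = 0.3159
  x_3 = (3 - (-3)·-0.7343 - (3)·0.3159) / (8) = -0.0188

0.3159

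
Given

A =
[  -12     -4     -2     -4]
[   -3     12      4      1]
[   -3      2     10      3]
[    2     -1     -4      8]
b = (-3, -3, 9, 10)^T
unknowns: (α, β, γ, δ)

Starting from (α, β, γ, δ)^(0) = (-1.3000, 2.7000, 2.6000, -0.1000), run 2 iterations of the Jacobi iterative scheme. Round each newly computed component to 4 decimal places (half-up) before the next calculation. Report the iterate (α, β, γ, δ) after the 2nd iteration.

(-0.3431, -0.7802, -0.0921, 1.3333)

Iteration 1:
  α = (-3 - (-4)·2.7000 - (-2)·2.6000 - (-4)·-0.1000) / (-12) = -1.0500
  β = (-3 - (-3)·-1.3000 - (4)·2.6000 - (1)·-0.1000) / (12) = -1.4333
  γ = (9 - (-3)·-1.3000 - (2)·2.7000 - (3)·-0.1000) / (10) = 0.0000
  δ = (10 - (2)·-1.3000 - (-1)·2.7000 - (-4)·2.6000) / (8) = 3.2125
Iteration 2:
  α = (-3 - (-4)·-1.4333 - (-2)·0.0000 - (-4)·3.2125) / (-12) = -0.3431
  β = (-3 - (-3)·-1.0500 - (4)·0.0000 - (1)·3.2125) / (12) = -0.7802
  γ = (9 - (-3)·-1.0500 - (2)·-1.4333 - (3)·3.2125) / (10) = -0.0921
  δ = (10 - (2)·-1.0500 - (-1)·-1.4333 - (-4)·0.0000) / (8) = 1.3333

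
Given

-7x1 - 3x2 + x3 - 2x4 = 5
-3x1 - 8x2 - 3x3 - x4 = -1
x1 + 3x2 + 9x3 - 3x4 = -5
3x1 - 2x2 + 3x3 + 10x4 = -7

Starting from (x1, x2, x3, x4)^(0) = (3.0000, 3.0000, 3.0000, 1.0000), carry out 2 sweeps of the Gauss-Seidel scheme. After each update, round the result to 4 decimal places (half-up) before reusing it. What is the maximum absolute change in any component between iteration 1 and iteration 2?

Iteration 1:
  x1 = (5 - (-3)·3.0000 - (1)·3.0000 - (-2)·1.0000) / (-7) = -1.8571
  x2 = (-1 - (-3)·-1.8571 - (-3)·3.0000 - (-1)·1.0000) / (-8) = -0.4286
  x3 = (-5 - (1)·-1.8571 - (3)·-0.4286 - (-3)·1.0000) / (9) = 0.1270
  x4 = (-7 - (3)·-1.8571 - (-2)·-0.4286 - (3)·0.1270) / (10) = -0.2667
Iteration 2:
  x1 = (5 - (-3)·-0.4286 - (1)·0.1270 - (-2)·-0.2667) / (-7) = -0.4363
  x2 = (-1 - (-3)·-0.4363 - (-3)·0.1270 - (-1)·-0.2667) / (-8) = 0.2743
  x3 = (-5 - (1)·-0.4363 - (3)·0.2743 - (-3)·-0.2667) / (9) = -0.6874
  x4 = (-7 - (3)·-0.4363 - (-2)·0.2743 - (3)·-0.6874) / (10) = -0.3080
Change: (1.4208, 0.7029, -0.8144, -0.0413) → max |·| = 1.4208

1.4208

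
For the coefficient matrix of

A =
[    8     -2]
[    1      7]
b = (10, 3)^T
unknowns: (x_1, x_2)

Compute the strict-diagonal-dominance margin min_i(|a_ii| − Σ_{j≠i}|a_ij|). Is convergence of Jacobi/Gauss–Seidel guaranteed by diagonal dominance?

row 1: |8| − (2) = 6
row 2: |7| − (1) = 6
minimum over rows = 6 → strictly diagonally dominant (convergence guaranteed)

6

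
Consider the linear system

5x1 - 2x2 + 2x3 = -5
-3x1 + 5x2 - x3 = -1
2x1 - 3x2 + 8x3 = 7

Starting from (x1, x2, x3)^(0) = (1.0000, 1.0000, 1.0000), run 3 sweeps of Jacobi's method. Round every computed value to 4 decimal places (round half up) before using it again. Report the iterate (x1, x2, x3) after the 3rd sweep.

(-1.7800, -0.6260, 0.9400)

Iteration 1:
  x1 = (-5 - (-2)·1.0000 - (2)·1.0000) / (5) = -1.0000
  x2 = (-1 - (-3)·1.0000 - (-1)·1.0000) / (5) = 0.6000
  x3 = (7 - (2)·1.0000 - (-3)·1.0000) / (8) = 1.0000
Iteration 2:
  x1 = (-5 - (-2)·0.6000 - (2)·1.0000) / (5) = -1.1600
  x2 = (-1 - (-3)·-1.0000 - (-1)·1.0000) / (5) = -0.6000
  x3 = (7 - (2)·-1.0000 - (-3)·0.6000) / (8) = 1.3500
Iteration 3:
  x1 = (-5 - (-2)·-0.6000 - (2)·1.3500) / (5) = -1.7800
  x2 = (-1 - (-3)·-1.1600 - (-1)·1.3500) / (5) = -0.6260
  x3 = (7 - (2)·-1.1600 - (-3)·-0.6000) / (8) = 0.9400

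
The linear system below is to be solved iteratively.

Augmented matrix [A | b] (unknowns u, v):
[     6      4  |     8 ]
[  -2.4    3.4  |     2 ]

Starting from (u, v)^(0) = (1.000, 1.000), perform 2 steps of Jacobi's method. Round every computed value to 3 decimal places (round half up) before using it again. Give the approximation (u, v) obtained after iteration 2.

Iteration 1:
  u = (8 - (4)·1.000) / (6) = 0.667
  v = (2 - (-2.4)·1.000) / (3.4) = 1.294
Iteration 2:
  u = (8 - (4)·1.294) / (6) = 0.471
  v = (2 - (-2.4)·0.667) / (3.4) = 1.059

(0.471, 1.059)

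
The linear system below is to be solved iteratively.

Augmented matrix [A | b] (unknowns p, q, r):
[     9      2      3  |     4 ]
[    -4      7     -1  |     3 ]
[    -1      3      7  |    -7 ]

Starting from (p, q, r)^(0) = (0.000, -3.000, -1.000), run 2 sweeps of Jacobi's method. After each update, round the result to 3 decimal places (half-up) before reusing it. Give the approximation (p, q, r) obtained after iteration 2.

(0.286, 1.295, -0.916)

Iteration 1:
  p = (4 - (2)·-3.000 - (3)·-1.000) / (9) = 1.444
  q = (3 - (-4)·0.000 - (-1)·-1.000) / (7) = 0.286
  r = (-7 - (-1)·0.000 - (3)·-3.000) / (7) = 0.286
Iteration 2:
  p = (4 - (2)·0.286 - (3)·0.286) / (9) = 0.286
  q = (3 - (-4)·1.444 - (-1)·0.286) / (7) = 1.295
  r = (-7 - (-1)·1.444 - (3)·0.286) / (7) = -0.916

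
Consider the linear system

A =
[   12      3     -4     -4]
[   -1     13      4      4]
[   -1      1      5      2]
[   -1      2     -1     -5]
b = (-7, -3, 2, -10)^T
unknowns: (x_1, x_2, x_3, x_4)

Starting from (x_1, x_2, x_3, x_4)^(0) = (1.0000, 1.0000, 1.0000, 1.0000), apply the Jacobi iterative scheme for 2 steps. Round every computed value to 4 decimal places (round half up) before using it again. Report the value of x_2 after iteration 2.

-0.8590

Iteration 1:
  x_1 = (-7 - (3)·1.0000 - (-4)·1.0000 - (-4)·1.0000) / (12) = -0.1667
  x_2 = (-3 - (-1)·1.0000 - (4)·1.0000 - (4)·1.0000) / (13) = -0.7692
  x_3 = (2 - (-1)·1.0000 - (1)·1.0000 - (2)·1.0000) / (5) = 0.0000
  x_4 = (-10 - (-1)·1.0000 - (2)·1.0000 - (-1)·1.0000) / (-5) = 2.0000
Iteration 2:
  x_1 = (-7 - (3)·-0.7692 - (-4)·0.0000 - (-4)·2.0000) / (12) = 0.2756
  x_2 = (-3 - (-1)·-0.1667 - (4)·0.0000 - (4)·2.0000) / (13) = -0.8590
  x_3 = (2 - (-1)·-0.1667 - (1)·-0.7692 - (2)·2.0000) / (5) = -0.2795
  x_4 = (-10 - (-1)·-0.1667 - (2)·-0.7692 - (-1)·0.0000) / (-5) = 1.7257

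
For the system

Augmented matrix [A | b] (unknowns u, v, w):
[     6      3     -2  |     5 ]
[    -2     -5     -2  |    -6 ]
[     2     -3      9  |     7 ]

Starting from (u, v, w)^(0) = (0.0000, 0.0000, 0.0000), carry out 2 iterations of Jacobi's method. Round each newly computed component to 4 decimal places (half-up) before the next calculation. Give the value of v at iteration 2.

Iteration 1:
  u = (5 - (3)·0.0000 - (-2)·0.0000) / (6) = 0.8333
  v = (-6 - (-2)·0.0000 - (-2)·0.0000) / (-5) = 1.2000
  w = (7 - (2)·0.0000 - (-3)·0.0000) / (9) = 0.7778
Iteration 2:
  u = (5 - (3)·1.2000 - (-2)·0.7778) / (6) = 0.4926
  v = (-6 - (-2)·0.8333 - (-2)·0.7778) / (-5) = 0.5556
  w = (7 - (2)·0.8333 - (-3)·1.2000) / (9) = 0.9926

0.5556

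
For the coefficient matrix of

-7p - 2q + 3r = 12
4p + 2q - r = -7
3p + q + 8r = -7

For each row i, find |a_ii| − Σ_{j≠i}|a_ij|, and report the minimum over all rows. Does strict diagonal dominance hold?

row 1: |-7| − (2+3) = 2
row 2: |2| − (4+1) = -3
row 3: |8| − (3+1) = 4
minimum over rows = -3 → not strictly diagonally dominant

-3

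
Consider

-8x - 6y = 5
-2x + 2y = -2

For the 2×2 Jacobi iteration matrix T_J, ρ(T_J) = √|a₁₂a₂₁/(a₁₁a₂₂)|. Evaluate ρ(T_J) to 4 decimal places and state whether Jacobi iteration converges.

a₁₂a₂₁/(a₁₁a₂₂) = (-6)·(-2) / ((-8)·(2)) = -0.750000
ρ = √|-0.750000| = √0.750000 = 0.8660
ρ < 1, so Jacobi converges

0.8660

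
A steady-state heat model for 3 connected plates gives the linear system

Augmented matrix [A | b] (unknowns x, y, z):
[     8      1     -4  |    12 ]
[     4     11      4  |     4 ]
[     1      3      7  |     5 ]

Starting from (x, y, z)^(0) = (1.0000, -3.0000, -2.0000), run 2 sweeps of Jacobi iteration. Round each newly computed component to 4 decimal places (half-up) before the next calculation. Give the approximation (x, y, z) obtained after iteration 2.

(2.3376, -0.6299, 0.2776)

Iteration 1:
  x = (12 - (1)·-3.0000 - (-4)·-2.0000) / (8) = 0.8750
  y = (4 - (4)·1.0000 - (4)·-2.0000) / (11) = 0.7273
  z = (5 - (1)·1.0000 - (3)·-3.0000) / (7) = 1.8571
Iteration 2:
  x = (12 - (1)·0.7273 - (-4)·1.8571) / (8) = 2.3376
  y = (4 - (4)·0.8750 - (4)·1.8571) / (11) = -0.6299
  z = (5 - (1)·0.8750 - (3)·0.7273) / (7) = 0.2776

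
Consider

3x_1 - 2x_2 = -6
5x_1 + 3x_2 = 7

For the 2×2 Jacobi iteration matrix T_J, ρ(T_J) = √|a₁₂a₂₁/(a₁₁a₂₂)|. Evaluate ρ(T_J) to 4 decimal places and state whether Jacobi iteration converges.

a₁₂a₂₁/(a₁₁a₂₂) = (-2)·(5) / ((3)·(3)) = -1.111111
ρ = √|-1.111111| = √1.111111 = 1.0541
ρ > 1, so Jacobi diverges

1.0541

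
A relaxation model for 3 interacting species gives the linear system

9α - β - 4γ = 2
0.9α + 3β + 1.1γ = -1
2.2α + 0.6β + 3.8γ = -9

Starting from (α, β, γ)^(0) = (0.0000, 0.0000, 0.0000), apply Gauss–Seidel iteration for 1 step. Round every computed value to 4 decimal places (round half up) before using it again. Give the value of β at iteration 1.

Iteration 1:
  α = (2 - (-1)·0.0000 - (-4)·0.0000) / (9) = 0.2222
  β = (-1 - (0.9)·0.2222 - (1.1)·0.0000) / (3) = -0.4000
  γ = (-9 - (2.2)·0.2222 - (0.6)·-0.4000) / (3.8) = -2.4339

-0.4000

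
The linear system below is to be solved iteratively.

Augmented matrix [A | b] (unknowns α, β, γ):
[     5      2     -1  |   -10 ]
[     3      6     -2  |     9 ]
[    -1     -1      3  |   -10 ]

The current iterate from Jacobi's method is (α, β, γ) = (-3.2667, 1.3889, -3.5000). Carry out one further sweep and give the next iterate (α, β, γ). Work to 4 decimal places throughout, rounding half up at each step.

(-3.2556, 1.9667, -3.9593)

One sweep:
  α = (-10 - (2)·1.3889 - (-1)·-3.5000) / (5) = -3.2556
  β = (9 - (3)·-3.2667 - (-2)·-3.5000) / (6) = 1.9667
  γ = (-10 - (-1)·-3.2667 - (-1)·1.3889) / (3) = -3.9593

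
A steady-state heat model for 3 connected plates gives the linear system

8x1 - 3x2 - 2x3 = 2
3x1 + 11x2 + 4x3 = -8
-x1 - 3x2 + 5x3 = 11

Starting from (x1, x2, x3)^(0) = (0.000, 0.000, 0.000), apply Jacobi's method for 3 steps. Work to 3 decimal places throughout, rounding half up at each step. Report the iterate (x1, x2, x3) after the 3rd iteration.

(0.105, -1.531, 1.348)

Iteration 1:
  x1 = (2 - (-3)·0.000 - (-2)·0.000) / (8) = 0.250
  x2 = (-8 - (3)·0.000 - (4)·0.000) / (11) = -0.727
  x3 = (11 - (-1)·0.000 - (-3)·0.000) / (5) = 2.200
Iteration 2:
  x1 = (2 - (-3)·-0.727 - (-2)·2.200) / (8) = 0.527
  x2 = (-8 - (3)·0.250 - (4)·2.200) / (11) = -1.595
  x3 = (11 - (-1)·0.250 - (-3)·-0.727) / (5) = 1.814
Iteration 3:
  x1 = (2 - (-3)·-1.595 - (-2)·1.814) / (8) = 0.105
  x2 = (-8 - (3)·0.527 - (4)·1.814) / (11) = -1.531
  x3 = (11 - (-1)·0.527 - (-3)·-1.595) / (5) = 1.348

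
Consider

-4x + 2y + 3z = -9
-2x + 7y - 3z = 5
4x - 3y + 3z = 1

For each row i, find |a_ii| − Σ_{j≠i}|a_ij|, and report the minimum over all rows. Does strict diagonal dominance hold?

row 1: |-4| − (2+3) = -1
row 2: |7| − (2+3) = 2
row 3: |3| − (4+3) = -4
minimum over rows = -4 → not strictly diagonally dominant

-4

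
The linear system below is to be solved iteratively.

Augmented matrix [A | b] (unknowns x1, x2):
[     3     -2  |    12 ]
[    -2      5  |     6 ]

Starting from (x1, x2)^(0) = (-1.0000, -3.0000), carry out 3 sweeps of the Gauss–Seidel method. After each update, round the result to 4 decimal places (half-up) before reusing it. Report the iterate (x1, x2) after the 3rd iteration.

Iteration 1:
  x1 = (12 - (-2)·-3.0000) / (3) = 2.0000
  x2 = (6 - (-2)·2.0000) / (5) = 2.0000
Iteration 2:
  x1 = (12 - (-2)·2.0000) / (3) = 5.3333
  x2 = (6 - (-2)·5.3333) / (5) = 3.3333
Iteration 3:
  x1 = (12 - (-2)·3.3333) / (3) = 6.2222
  x2 = (6 - (-2)·6.2222) / (5) = 3.6889

(6.2222, 3.6889)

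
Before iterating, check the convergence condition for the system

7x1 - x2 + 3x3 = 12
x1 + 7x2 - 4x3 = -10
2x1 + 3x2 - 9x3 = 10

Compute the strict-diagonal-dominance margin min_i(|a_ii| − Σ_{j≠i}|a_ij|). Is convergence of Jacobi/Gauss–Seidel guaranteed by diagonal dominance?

2

row 1: |7| − (1+3) = 3
row 2: |7| − (1+4) = 2
row 3: |-9| − (2+3) = 4
minimum over rows = 2 → strictly diagonally dominant (convergence guaranteed)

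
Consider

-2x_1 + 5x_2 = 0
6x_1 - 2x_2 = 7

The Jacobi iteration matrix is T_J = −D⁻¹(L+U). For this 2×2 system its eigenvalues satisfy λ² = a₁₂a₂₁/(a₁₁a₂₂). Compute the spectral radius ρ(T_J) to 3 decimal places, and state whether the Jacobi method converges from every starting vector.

2.739

a₁₂a₂₁/(a₁₁a₂₂) = (5)·(6) / ((-2)·(-2)) = 7.500000
ρ = √|7.500000| = √7.500000 = 2.739
ρ > 1, so Jacobi diverges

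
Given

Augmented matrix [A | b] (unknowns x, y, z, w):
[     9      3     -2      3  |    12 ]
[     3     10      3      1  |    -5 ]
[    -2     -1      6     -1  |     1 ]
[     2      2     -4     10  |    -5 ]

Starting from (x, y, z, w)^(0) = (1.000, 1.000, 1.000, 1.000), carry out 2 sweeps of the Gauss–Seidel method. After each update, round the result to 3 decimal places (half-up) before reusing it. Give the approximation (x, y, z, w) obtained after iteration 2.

(1.909, -1.176, 0.562, -0.422)

Iteration 1:
  x = (12 - (3)·1.000 - (-2)·1.000 - (3)·1.000) / (9) = 0.889
  y = (-5 - (3)·0.889 - (3)·1.000 - (1)·1.000) / (10) = -1.167
  z = (1 - (-2)·0.889 - (-1)·-1.167 - (-1)·1.000) / (6) = 0.435
  w = (-5 - (2)·0.889 - (2)·-1.167 - (-4)·0.435) / (10) = -0.270
Iteration 2:
  x = (12 - (3)·-1.167 - (-2)·0.435 - (3)·-0.270) / (9) = 1.909
  y = (-5 - (3)·1.909 - (3)·0.435 - (1)·-0.270) / (10) = -1.176
  z = (1 - (-2)·1.909 - (-1)·-1.176 - (-1)·-0.270) / (6) = 0.562
  w = (-5 - (2)·1.909 - (2)·-1.176 - (-4)·0.562) / (10) = -0.422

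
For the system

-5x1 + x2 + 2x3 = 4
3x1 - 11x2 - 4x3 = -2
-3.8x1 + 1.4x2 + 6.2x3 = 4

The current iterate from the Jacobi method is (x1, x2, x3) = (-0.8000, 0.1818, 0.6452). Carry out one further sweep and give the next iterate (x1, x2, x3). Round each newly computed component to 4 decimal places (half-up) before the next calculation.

One sweep:
  x1 = (4 - (1)·0.1818 - (2)·0.6452) / (-5) = -0.5056
  x2 = (-2 - (3)·-0.8000 - (-4)·0.6452) / (-11) = -0.2710
  x3 = (4 - (-3.8)·-0.8000 - (1.4)·0.1818) / (6.2) = 0.1138

(-0.5056, -0.2710, 0.1138)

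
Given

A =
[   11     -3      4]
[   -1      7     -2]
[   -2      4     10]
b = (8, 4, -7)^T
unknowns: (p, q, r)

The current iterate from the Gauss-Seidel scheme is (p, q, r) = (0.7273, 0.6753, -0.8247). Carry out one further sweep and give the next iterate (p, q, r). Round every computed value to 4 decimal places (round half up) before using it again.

One sweep:
  p = (8 - (-3)·0.6753 - (4)·-0.8247) / (11) = 1.2113
  q = (4 - (-1)·1.2113 - (-2)·-0.8247) / (7) = 0.5088
  r = (-7 - (-2)·1.2113 - (4)·0.5088) / (10) = -0.6613

(1.2113, 0.5088, -0.6613)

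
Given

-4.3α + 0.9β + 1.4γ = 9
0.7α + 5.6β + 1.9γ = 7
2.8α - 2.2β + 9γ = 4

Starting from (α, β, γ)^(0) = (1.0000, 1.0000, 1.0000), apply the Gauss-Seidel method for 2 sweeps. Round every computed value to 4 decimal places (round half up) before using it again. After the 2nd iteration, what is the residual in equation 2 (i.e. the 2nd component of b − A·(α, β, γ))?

0.0882

Iteration 1:
  α = (9 - (0.9)·1.0000 - (1.4)·1.0000) / (-4.3) = -1.5581
  β = (7 - (0.7)·-1.5581 - (1.9)·1.0000) / (5.6) = 1.1055
  γ = (4 - (2.8)·-1.5581 - (-2.2)·1.1055) / (9) = 1.1994
Iteration 2:
  α = (9 - (0.9)·1.1055 - (1.4)·1.1994) / (-4.3) = -1.4711
  β = (7 - (0.7)·-1.4711 - (1.9)·1.1994) / (5.6) = 1.0269
  γ = (4 - (2.8)·-1.4711 - (-2.2)·1.0269) / (9) = 1.1531
Residual b − A·x = (0.1357, 0.0882, 0.0004)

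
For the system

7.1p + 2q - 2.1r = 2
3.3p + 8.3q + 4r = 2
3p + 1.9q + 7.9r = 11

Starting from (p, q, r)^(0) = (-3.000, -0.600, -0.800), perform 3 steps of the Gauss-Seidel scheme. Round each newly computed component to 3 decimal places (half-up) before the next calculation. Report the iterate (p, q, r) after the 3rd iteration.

(0.823, -0.730, 1.255)

Iteration 1:
  p = (2 - (2)·-0.600 - (-2.1)·-0.800) / (7.1) = 0.214
  q = (2 - (3.3)·0.214 - (4)·-0.800) / (8.3) = 0.541
  r = (11 - (3)·0.214 - (1.9)·0.541) / (7.9) = 1.181
Iteration 2:
  p = (2 - (2)·0.541 - (-2.1)·1.181) / (7.1) = 0.479
  q = (2 - (3.3)·0.479 - (4)·1.181) / (8.3) = -0.519
  r = (11 - (3)·0.479 - (1.9)·-0.519) / (7.9) = 1.335
Iteration 3:
  p = (2 - (2)·-0.519 - (-2.1)·1.335) / (7.1) = 0.823
  q = (2 - (3.3)·0.823 - (4)·1.335) / (8.3) = -0.730
  r = (11 - (3)·0.823 - (1.9)·-0.730) / (7.9) = 1.255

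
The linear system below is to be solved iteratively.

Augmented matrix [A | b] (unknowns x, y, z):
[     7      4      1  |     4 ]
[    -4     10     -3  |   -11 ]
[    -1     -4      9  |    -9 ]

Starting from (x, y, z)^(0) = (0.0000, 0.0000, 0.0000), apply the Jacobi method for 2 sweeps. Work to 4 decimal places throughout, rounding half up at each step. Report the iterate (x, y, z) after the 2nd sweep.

(1.3429, -1.1714, -1.4254)

Iteration 1:
  x = (4 - (4)·0.0000 - (1)·0.0000) / (7) = 0.5714
  y = (-11 - (-4)·0.0000 - (-3)·0.0000) / (10) = -1.1000
  z = (-9 - (-1)·0.0000 - (-4)·0.0000) / (9) = -1.0000
Iteration 2:
  x = (4 - (4)·-1.1000 - (1)·-1.0000) / (7) = 1.3429
  y = (-11 - (-4)·0.5714 - (-3)·-1.0000) / (10) = -1.1714
  z = (-9 - (-1)·0.5714 - (-4)·-1.1000) / (9) = -1.4254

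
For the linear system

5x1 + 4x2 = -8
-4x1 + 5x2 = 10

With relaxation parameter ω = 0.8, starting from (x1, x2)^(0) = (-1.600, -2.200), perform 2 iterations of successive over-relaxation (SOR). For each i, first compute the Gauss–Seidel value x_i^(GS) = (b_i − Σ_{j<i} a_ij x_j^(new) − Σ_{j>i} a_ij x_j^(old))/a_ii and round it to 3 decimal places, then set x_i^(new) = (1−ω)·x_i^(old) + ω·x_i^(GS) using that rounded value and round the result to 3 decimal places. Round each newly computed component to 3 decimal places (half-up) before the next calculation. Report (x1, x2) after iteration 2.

(-1.982, 0.539)

Iteration 1:
  x1: GS value = (-8 - (4)·-2.200) / (5) = 0.160;  x1 ← (1−ω)·-1.600 + ω·0.160 = -0.192
  x2: GS value = (10 - (-4)·-0.192) / (5) = 1.846;  x2 ← (1−ω)·-2.200 + ω·1.846 = 1.037
Iteration 2:
  x1: GS value = (-8 - (4)·1.037) / (5) = -2.430;  x1 ← (1−ω)·-0.192 + ω·-2.430 = -1.982
  x2: GS value = (10 - (-4)·-1.982) / (5) = 0.414;  x2 ← (1−ω)·1.037 + ω·0.414 = 0.539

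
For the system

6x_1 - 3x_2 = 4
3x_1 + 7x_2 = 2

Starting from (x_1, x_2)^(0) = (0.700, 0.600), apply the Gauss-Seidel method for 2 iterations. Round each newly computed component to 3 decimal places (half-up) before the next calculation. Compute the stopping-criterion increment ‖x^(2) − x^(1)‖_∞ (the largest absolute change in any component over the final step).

0.365

Iteration 1:
  x_1 = (4 - (-3)·0.600) / (6) = 0.967
  x_2 = (2 - (3)·0.967) / (7) = -0.129
Iteration 2:
  x_1 = (4 - (-3)·-0.129) / (6) = 0.602
  x_2 = (2 - (3)·0.602) / (7) = 0.028
Change: (-0.365, 0.157) → max |·| = 0.365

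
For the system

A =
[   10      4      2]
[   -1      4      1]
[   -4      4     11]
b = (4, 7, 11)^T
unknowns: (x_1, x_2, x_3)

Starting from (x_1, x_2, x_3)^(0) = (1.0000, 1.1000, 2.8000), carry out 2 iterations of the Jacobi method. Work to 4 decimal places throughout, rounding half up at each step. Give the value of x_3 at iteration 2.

Iteration 1:
  x_1 = (4 - (4)·1.1000 - (2)·2.8000) / (10) = -0.6000
  x_2 = (7 - (-1)·1.0000 - (1)·2.8000) / (4) = 1.3000
  x_3 = (11 - (-4)·1.0000 - (4)·1.1000) / (11) = 0.9636
Iteration 2:
  x_1 = (4 - (4)·1.3000 - (2)·0.9636) / (10) = -0.3127
  x_2 = (7 - (-1)·-0.6000 - (1)·0.9636) / (4) = 1.3591
  x_3 = (11 - (-4)·-0.6000 - (4)·1.3000) / (11) = 0.3091

0.3091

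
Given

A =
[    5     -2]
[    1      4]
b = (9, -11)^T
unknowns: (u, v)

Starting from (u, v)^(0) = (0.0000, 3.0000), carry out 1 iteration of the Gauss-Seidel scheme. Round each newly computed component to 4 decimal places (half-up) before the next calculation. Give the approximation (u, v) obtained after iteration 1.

Iteration 1:
  u = (9 - (-2)·3.0000) / (5) = 3.0000
  v = (-11 - (1)·3.0000) / (4) = -3.5000

(3.0000, -3.5000)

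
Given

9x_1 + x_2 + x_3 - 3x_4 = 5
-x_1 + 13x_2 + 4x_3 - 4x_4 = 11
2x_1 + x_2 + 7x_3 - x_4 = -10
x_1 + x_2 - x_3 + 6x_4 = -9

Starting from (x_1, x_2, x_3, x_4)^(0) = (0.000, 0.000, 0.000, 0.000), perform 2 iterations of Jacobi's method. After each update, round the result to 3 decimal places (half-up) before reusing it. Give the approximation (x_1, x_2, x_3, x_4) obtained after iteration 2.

(0.120, 0.867, -1.923, -1.972)

Iteration 1:
  x_1 = (5 - (1)·0.000 - (1)·0.000 - (-3)·0.000) / (9) = 0.556
  x_2 = (11 - (-1)·0.000 - (4)·0.000 - (-4)·0.000) / (13) = 0.846
  x_3 = (-10 - (2)·0.000 - (1)·0.000 - (-1)·0.000) / (7) = -1.429
  x_4 = (-9 - (1)·0.000 - (1)·0.000 - (-1)·0.000) / (6) = -1.500
Iteration 2:
  x_1 = (5 - (1)·0.846 - (1)·-1.429 - (-3)·-1.500) / (9) = 0.120
  x_2 = (11 - (-1)·0.556 - (4)·-1.429 - (-4)·-1.500) / (13) = 0.867
  x_3 = (-10 - (2)·0.556 - (1)·0.846 - (-1)·-1.500) / (7) = -1.923
  x_4 = (-9 - (1)·0.556 - (1)·0.846 - (-1)·-1.429) / (6) = -1.972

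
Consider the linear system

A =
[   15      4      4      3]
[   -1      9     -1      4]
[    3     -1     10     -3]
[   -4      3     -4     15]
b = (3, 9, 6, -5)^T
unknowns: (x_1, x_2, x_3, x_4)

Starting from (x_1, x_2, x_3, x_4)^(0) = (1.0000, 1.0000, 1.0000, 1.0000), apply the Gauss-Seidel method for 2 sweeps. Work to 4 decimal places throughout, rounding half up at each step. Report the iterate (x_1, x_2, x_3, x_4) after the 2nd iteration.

(-0.2012, 1.2347, 0.6944, -0.4488)

Iteration 1:
  x_1 = (3 - (4)·1.0000 - (4)·1.0000 - (3)·1.0000) / (15) = -0.5333
  x_2 = (9 - (-1)·-0.5333 - (-1)·1.0000 - (4)·1.0000) / (9) = 0.6074
  x_3 = (6 - (3)·-0.5333 - (-1)·0.6074 - (-3)·1.0000) / (10) = 1.1207
  x_4 = (-5 - (-4)·-0.5333 - (3)·0.6074 - (-4)·1.1207) / (15) = -0.2982
Iteration 2:
  x_1 = (3 - (4)·0.6074 - (4)·1.1207 - (3)·-0.2982) / (15) = -0.2012
  x_2 = (9 - (-1)·-0.2012 - (-1)·1.1207 - (4)·-0.2982) / (9) = 1.2347
  x_3 = (6 - (3)·-0.2012 - (-1)·1.2347 - (-3)·-0.2982) / (10) = 0.6944
  x_4 = (-5 - (-4)·-0.2012 - (3)·1.2347 - (-4)·0.6944) / (15) = -0.4488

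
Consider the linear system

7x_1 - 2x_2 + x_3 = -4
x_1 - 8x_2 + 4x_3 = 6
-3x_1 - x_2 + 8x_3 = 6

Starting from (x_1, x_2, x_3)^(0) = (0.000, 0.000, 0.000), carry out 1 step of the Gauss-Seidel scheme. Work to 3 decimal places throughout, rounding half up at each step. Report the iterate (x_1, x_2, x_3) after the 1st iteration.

(-0.571, -0.821, 0.433)

Iteration 1:
  x_1 = (-4 - (-2)·0.000 - (1)·0.000) / (7) = -0.571
  x_2 = (6 - (1)·-0.571 - (4)·0.000) / (-8) = -0.821
  x_3 = (6 - (-3)·-0.571 - (-1)·-0.821) / (8) = 0.433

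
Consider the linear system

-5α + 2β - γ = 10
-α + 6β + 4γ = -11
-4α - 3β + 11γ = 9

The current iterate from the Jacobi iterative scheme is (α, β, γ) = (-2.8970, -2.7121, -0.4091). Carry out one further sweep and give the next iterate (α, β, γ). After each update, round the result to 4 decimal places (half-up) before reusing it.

One sweep:
  α = (10 - (2)·-2.7121 - (-1)·-0.4091) / (-5) = -3.0030
  β = (-11 - (-1)·-2.8970 - (4)·-0.4091) / (6) = -2.0434
  γ = (9 - (-4)·-2.8970 - (-3)·-2.7121) / (11) = -0.9749

(-3.0030, -2.0434, -0.9749)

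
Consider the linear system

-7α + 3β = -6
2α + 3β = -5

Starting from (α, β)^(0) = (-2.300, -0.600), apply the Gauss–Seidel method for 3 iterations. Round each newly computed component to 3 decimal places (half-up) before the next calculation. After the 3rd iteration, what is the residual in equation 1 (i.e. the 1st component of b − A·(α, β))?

Iteration 1:
  α = (-6 - (3)·-0.600) / (-7) = 0.600
  β = (-5 - (2)·0.600) / (3) = -2.067
Iteration 2:
  α = (-6 - (3)·-2.067) / (-7) = -0.029
  β = (-5 - (2)·-0.029) / (3) = -1.647
Iteration 3:
  α = (-6 - (3)·-1.647) / (-7) = 0.151
  β = (-5 - (2)·0.151) / (3) = -1.767
Residual b − A·x = (0.358, -0.001)

0.358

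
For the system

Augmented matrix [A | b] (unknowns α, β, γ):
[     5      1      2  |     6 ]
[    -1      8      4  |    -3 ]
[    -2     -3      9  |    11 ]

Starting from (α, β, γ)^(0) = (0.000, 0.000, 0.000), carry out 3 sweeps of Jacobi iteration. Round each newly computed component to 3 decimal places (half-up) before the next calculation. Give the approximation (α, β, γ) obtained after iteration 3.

Iteration 1:
  α = (6 - (1)·0.000 - (2)·0.000) / (5) = 1.200
  β = (-3 - (-1)·0.000 - (4)·0.000) / (8) = -0.375
  γ = (11 - (-2)·0.000 - (-3)·0.000) / (9) = 1.222
Iteration 2:
  α = (6 - (1)·-0.375 - (2)·1.222) / (5) = 0.786
  β = (-3 - (-1)·1.200 - (4)·1.222) / (8) = -0.836
  γ = (11 - (-2)·1.200 - (-3)·-0.375) / (9) = 1.364
Iteration 3:
  α = (6 - (1)·-0.836 - (2)·1.364) / (5) = 0.822
  β = (-3 - (-1)·0.786 - (4)·1.364) / (8) = -0.959
  γ = (11 - (-2)·0.786 - (-3)·-0.836) / (9) = 1.118

(0.822, -0.959, 1.118)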